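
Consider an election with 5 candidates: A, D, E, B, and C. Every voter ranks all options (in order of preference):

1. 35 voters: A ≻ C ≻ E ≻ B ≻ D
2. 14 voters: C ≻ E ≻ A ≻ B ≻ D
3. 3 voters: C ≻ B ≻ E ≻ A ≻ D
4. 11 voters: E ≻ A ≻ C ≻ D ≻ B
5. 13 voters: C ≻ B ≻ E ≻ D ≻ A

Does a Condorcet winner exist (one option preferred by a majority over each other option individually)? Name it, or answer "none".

Checking pairwise contests:
E beats A 41–35.
A beats D 63–13.
C beats E 65–11.
A beats B 60–16.
A beats C 46–30.
Every option loses at least one head-to-head, so there is no Condorcet winner.

none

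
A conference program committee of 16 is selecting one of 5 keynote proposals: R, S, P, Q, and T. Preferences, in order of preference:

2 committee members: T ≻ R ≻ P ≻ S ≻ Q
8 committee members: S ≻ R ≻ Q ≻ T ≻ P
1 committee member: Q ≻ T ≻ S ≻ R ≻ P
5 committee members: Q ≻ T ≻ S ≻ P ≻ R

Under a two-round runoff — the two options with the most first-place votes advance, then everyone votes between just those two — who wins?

S

Round 1 first-place votes: R 0, S 8, P 0, Q 6, T 2.
S and Q advance.
Runoff: S is preferred to Q by 10 voters; Q by 6.
S wins the runoff.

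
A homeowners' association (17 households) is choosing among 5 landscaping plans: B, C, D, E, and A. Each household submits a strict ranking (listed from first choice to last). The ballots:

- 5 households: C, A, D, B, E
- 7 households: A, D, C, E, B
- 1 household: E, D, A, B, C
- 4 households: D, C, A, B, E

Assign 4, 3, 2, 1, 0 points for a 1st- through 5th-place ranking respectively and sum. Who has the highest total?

B: 5·1 + 7·0 + 1·1 + 4·1 = 10
C: 5·4 + 7·2 + 1·0 + 4·3 = 46
D: 5·2 + 7·3 + 1·3 + 4·4 = 50
E: 5·0 + 7·1 + 1·4 + 4·0 = 11
A: 5·3 + 7·4 + 1·2 + 4·2 = 53
A has the highest Borda score (53).

A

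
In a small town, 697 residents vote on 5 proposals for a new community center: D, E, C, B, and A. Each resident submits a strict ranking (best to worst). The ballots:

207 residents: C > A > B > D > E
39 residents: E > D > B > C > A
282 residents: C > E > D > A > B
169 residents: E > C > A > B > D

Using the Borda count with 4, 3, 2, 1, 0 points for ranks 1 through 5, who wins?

D: 207·1 + 39·3 + 282·2 + 169·0 = 888
E: 207·0 + 39·4 + 282·3 + 169·4 = 1678
C: 207·4 + 39·1 + 282·4 + 169·3 = 2502
B: 207·2 + 39·2 + 282·0 + 169·1 = 661
A: 207·3 + 39·0 + 282·1 + 169·2 = 1241
C has the highest Borda score (2502).

C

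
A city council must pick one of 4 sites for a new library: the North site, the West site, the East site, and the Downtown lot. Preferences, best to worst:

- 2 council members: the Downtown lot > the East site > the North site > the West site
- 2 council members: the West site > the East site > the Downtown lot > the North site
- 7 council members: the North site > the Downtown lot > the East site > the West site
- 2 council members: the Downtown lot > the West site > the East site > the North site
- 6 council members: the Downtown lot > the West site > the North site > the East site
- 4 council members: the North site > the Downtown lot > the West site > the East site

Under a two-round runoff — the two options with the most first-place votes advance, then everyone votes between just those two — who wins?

Round 1 first-place votes: the North site 11, the West site 2, the East site 0, the Downtown lot 10.
the North site and the Downtown lot advance.
Runoff: the North site is preferred to the Downtown lot by 11 voters; the Downtown lot by 12.
the Downtown lot wins the runoff.

the Downtown lot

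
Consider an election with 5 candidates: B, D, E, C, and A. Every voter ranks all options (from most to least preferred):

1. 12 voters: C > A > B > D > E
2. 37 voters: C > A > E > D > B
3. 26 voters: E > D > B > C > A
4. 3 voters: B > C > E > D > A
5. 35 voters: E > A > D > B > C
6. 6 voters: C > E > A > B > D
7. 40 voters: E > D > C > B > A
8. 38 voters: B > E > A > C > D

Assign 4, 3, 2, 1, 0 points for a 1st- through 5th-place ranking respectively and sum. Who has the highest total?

B: 12·2 + 37·0 + 26·2 + 3·4 + 35·1 + 6·1 + 40·1 + 38·4 = 321
D: 12·1 + 37·1 + 26·3 + 3·1 + 35·2 + 6·0 + 40·3 + 38·0 = 320
E: 12·0 + 37·2 + 26·4 + 3·2 + 35·4 + 6·3 + 40·4 + 38·3 = 616
C: 12·4 + 37·4 + 26·1 + 3·3 + 35·0 + 6·4 + 40·2 + 38·1 = 373
A: 12·3 + 37·3 + 26·0 + 3·0 + 35·3 + 6·2 + 40·0 + 38·2 = 340
E has the highest Borda score (616).

E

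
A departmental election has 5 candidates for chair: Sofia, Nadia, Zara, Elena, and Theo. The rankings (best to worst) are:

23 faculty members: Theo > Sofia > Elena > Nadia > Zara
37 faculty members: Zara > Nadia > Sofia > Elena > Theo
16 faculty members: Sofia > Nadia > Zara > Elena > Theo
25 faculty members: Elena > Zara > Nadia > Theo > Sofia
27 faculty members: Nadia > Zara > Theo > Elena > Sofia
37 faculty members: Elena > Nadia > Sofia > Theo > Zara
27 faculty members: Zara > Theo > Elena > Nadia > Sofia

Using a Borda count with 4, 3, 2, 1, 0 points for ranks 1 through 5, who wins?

Sofia: 23·3 + 37·2 + 16·4 + 25·0 + 27·0 + 37·2 + 27·0 = 281
Nadia: 23·1 + 37·3 + 16·3 + 25·2 + 27·4 + 37·3 + 27·1 = 478
Zara: 23·0 + 37·4 + 16·2 + 25·3 + 27·3 + 37·0 + 27·4 = 444
Elena: 23·2 + 37·1 + 16·1 + 25·4 + 27·1 + 37·4 + 27·2 = 428
Theo: 23·4 + 37·0 + 16·0 + 25·1 + 27·2 + 37·1 + 27·3 = 289
Nadia has the highest Borda score (478).

Nadia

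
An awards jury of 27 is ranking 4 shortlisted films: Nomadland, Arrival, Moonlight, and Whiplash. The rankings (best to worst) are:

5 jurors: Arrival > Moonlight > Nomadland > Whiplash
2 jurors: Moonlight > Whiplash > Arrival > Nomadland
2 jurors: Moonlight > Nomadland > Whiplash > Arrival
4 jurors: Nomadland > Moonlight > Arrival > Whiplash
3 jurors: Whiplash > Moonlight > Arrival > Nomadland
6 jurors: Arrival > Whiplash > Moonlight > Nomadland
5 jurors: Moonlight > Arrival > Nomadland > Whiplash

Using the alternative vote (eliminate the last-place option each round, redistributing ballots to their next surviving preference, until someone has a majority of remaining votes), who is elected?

Round 1: Nomadland 4, Arrival 11, Moonlight 9, Whiplash 3. Eliminate Whiplash.
Round 2: Nomadland 4, Arrival 11, Moonlight 12. Eliminate Nomadland.
Round 3: Arrival 11, Moonlight 16. Moonlight has a majority.

Moonlight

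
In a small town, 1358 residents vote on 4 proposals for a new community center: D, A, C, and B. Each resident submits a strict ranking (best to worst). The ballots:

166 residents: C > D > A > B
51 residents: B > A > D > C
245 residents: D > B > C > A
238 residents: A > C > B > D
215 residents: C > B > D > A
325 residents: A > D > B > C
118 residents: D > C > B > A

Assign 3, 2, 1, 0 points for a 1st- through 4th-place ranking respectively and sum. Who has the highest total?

D

D: 166·2 + 51·1 + 245·3 + 238·0 + 215·1 + 325·2 + 118·3 = 2337
A: 166·1 + 51·2 + 245·0 + 238·3 + 215·0 + 325·3 + 118·0 = 1957
C: 166·3 + 51·0 + 245·1 + 238·2 + 215·3 + 325·0 + 118·2 = 2100
B: 166·0 + 51·3 + 245·2 + 238·1 + 215·2 + 325·1 + 118·1 = 1754
D has the highest Borda score (2337).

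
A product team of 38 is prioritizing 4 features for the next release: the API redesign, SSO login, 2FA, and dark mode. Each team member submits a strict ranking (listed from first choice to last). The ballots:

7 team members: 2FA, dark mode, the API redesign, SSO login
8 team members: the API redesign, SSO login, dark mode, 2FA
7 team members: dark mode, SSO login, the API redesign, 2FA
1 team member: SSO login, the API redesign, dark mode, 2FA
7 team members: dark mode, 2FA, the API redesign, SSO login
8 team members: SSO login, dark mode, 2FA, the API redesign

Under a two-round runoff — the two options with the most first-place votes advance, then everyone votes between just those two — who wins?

dark mode

Round 1 first-place votes: the API redesign 8, SSO login 9, 2FA 7, dark mode 14.
dark mode and SSO login advance.
Runoff: dark mode is preferred to SSO login by 21 voters; SSO login by 17.
dark mode wins the runoff.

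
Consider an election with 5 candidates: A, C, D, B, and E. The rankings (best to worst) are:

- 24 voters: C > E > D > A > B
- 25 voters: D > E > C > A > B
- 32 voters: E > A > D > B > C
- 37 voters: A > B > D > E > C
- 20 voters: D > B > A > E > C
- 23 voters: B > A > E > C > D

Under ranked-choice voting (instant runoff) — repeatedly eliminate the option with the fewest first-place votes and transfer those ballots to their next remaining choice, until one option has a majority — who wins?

Round 1: A 37, C 24, D 45, B 23, E 32. Eliminate B.
Round 2: A 60, C 24, D 45, E 32. Eliminate C.
Round 3: A 60, D 45, E 56. Eliminate D.
Round 4: A 80, E 81. E has a majority.

E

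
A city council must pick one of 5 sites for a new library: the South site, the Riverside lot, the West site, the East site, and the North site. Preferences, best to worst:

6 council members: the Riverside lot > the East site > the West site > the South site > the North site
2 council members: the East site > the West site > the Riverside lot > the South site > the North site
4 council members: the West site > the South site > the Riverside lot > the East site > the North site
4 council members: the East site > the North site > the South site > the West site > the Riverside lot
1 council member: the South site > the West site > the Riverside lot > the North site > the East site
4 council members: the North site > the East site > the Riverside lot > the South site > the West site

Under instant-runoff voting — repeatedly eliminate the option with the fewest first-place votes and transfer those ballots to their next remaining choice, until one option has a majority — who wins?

the Riverside lot

Round 1: the South site 1, the Riverside lot 6, the West site 4, the East site 6, the North site 4. Eliminate the South site.
Round 2: the Riverside lot 6, the West site 5, the East site 6, the North site 4. Eliminate the North site.
Round 3: the Riverside lot 6, the West site 5, the East site 10. Eliminate the West site.
Round 4: the Riverside lot 11, the East site 10. The Riverside lot has a majority.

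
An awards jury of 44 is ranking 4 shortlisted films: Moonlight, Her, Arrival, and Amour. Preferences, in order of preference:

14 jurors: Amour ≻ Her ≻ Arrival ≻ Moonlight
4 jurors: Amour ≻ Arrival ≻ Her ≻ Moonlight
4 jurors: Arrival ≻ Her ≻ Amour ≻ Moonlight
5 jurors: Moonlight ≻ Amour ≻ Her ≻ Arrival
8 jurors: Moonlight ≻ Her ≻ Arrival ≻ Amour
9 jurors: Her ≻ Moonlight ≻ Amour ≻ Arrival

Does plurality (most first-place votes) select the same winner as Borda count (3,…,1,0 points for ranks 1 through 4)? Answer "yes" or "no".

Plurality — first-place votes: Moonlight 13, Her 9, Arrival 4, Amour 18. Winner: Amour.
Borda — scores: Moonlight 57, Her 88, Arrival 42, Amour 77. Winner: Her.
The two methods disagree.

no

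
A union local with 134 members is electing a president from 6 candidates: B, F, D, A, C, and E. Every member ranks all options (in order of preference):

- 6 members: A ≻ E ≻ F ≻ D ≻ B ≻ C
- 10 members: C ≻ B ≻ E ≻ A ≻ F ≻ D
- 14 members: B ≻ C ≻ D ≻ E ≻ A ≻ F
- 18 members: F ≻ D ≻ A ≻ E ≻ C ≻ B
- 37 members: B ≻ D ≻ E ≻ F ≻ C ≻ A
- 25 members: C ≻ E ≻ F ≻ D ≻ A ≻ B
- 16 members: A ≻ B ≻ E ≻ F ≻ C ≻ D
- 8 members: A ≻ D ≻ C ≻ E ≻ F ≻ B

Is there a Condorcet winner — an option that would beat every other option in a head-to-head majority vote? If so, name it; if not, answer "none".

Checking pairwise contests:
A beats B 73–61.
B beats F 77–57.
B beats D 77–57.
F beats A 80–54.
B beats C 73–61.
B beats E 77–57.
Every option loses at least one head-to-head, so there is no Condorcet winner.

none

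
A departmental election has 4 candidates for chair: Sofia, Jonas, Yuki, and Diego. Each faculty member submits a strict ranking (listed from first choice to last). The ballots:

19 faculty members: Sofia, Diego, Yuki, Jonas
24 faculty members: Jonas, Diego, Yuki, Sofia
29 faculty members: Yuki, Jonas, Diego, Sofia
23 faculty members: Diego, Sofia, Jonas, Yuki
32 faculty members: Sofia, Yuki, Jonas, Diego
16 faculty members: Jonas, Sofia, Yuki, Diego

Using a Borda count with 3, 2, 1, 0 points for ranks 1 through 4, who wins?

Jonas

Sofia: 19·3 + 24·0 + 29·0 + 23·2 + 32·3 + 16·2 = 231
Jonas: 19·0 + 24·3 + 29·2 + 23·1 + 32·1 + 16·3 = 233
Yuki: 19·1 + 24·1 + 29·3 + 23·0 + 32·2 + 16·1 = 210
Diego: 19·2 + 24·2 + 29·1 + 23·3 + 32·0 + 16·0 = 184
Jonas has the highest Borda score (233).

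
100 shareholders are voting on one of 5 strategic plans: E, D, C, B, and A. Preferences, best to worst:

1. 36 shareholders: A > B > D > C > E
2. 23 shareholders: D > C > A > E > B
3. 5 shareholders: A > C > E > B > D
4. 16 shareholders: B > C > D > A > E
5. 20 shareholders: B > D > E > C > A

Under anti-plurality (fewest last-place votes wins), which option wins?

Last-place votes: E 52, D 5, C 0, B 23, A 20.
C is ranked last by the fewest voters, so C wins.

C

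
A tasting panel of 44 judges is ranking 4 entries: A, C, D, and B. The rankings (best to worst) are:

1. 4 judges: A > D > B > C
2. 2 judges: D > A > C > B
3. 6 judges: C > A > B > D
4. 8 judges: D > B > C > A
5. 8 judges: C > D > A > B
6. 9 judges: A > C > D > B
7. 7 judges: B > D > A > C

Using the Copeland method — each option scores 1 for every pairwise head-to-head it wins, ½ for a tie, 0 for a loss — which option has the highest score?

C

A: beats B; ties C; loses to D → score 1.5.
C: beats D and B; ties A → score 2.5.
D: beats A and B; loses to C → score 2.
B: loses to A, C, and D → score 0.
C has the best pairwise record.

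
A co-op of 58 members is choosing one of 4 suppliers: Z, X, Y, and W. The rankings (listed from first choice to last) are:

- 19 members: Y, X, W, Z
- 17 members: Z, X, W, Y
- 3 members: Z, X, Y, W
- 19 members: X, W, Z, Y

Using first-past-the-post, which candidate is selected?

Z

First-place votes: Z 20, X 19, Y 19, W 0.
Z has the most first-place votes.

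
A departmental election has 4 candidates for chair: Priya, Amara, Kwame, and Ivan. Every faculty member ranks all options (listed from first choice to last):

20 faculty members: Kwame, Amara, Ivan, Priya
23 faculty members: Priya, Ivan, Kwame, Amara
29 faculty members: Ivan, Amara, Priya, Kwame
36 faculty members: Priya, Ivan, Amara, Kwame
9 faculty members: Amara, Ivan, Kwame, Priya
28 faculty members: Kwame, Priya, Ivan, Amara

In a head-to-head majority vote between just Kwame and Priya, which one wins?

Priya

Voters preferring Kwame to Priya: 57; preferring Priya to Kwame: 88.
Priya wins the head-to-head.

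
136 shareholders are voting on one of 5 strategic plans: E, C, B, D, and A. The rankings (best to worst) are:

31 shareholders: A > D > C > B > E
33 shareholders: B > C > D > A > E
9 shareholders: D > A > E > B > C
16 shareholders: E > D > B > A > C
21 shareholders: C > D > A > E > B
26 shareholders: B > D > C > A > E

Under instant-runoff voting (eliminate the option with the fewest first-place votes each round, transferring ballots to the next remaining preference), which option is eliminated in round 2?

Round 1: E 16, C 21, B 59, D 9, A 31. Eliminate D.
Round 2: E 16, C 21, B 59, A 40. Eliminate E.

E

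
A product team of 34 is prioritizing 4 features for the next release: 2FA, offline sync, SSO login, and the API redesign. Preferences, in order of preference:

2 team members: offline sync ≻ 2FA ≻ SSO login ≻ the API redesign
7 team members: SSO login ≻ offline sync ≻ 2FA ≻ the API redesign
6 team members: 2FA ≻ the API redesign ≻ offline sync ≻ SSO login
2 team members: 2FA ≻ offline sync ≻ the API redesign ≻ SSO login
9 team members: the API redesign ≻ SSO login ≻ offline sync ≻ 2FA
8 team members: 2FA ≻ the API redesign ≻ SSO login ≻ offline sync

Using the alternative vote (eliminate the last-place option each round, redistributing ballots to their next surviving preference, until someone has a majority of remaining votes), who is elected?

Round 1: 2FA 16, offline sync 2, SSO login 7, the API redesign 9. Eliminate offline sync.
Round 2: 2FA 18, SSO login 7, the API redesign 9. 2FA has a majority.

2FA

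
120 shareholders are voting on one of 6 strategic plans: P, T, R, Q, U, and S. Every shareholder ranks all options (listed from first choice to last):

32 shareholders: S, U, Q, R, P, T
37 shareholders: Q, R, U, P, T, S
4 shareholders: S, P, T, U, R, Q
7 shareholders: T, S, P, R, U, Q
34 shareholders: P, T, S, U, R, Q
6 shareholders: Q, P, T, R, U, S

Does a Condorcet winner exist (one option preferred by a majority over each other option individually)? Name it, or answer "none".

Checking pairwise contests:
R beats P 69–51.
P beats T 113–7.
Q beats R 75–45.
U beats Q 77–43.
S beats U 77–43.
P beats S 77–43.
Every option loses at least one head-to-head, so there is no Condorcet winner.

none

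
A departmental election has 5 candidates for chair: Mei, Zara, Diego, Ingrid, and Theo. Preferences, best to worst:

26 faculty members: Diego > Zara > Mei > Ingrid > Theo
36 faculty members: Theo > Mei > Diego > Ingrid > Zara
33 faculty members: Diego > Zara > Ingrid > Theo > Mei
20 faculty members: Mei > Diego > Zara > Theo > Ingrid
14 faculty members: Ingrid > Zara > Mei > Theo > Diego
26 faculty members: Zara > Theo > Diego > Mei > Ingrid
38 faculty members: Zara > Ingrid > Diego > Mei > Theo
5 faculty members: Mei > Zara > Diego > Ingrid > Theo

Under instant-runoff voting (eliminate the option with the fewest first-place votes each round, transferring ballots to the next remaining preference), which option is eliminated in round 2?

Mei

Round 1: Mei 25, Zara 64, Diego 59, Ingrid 14, Theo 36. Eliminate Ingrid.
Round 2: Mei 25, Zara 78, Diego 59, Theo 36. Eliminate Mei.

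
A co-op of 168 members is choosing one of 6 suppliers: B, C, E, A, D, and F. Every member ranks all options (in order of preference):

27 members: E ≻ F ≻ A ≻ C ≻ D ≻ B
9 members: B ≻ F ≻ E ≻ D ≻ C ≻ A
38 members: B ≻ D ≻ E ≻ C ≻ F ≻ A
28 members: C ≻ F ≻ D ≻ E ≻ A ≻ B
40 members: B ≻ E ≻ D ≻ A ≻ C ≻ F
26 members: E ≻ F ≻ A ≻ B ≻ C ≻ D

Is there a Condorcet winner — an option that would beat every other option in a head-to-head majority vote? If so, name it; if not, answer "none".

B vs C: 113–55 for B.
B vs E: 87–81 for B.
B vs A: 87–81 for B.
B vs D: 113–55 for B.
B vs F: 87–81 for B.
B beats every other option head-to-head.

B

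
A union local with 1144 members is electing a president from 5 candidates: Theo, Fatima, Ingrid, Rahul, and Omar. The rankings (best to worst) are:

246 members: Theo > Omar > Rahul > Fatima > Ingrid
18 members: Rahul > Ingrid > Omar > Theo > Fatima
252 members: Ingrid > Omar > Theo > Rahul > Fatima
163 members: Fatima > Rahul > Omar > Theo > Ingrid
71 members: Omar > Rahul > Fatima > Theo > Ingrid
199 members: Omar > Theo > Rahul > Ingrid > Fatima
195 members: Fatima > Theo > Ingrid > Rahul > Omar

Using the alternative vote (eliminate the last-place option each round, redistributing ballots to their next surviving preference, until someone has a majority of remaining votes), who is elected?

Round 1: Theo 246, Fatima 358, Ingrid 252, Rahul 18, Omar 270. Eliminate Rahul.
Round 2: Theo 246, Fatima 358, Ingrid 270, Omar 270. Eliminate Theo.
Round 3: Fatima 358, Ingrid 270, Omar 516. Eliminate Ingrid.
Round 4: Fatima 358, Omar 786. Omar has a majority.

Omar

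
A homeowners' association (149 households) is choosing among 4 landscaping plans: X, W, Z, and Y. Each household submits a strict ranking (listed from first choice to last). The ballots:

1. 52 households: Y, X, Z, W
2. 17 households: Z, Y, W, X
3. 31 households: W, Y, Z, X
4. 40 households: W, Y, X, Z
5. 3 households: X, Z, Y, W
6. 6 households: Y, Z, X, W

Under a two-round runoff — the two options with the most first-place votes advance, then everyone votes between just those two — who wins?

Y

Round 1 first-place votes: X 3, W 71, Z 17, Y 58.
W and Y advance.
Runoff: W is preferred to Y by 71 voters; Y by 78.
Y wins the runoff.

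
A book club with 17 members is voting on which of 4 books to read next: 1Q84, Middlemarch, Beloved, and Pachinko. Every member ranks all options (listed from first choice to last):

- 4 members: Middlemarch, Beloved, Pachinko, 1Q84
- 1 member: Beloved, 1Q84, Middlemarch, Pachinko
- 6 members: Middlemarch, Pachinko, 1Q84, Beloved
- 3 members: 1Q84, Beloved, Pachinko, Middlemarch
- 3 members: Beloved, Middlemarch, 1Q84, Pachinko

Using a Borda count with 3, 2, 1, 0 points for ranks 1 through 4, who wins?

Middlemarch

1Q84: 4·0 + 1·2 + 6·1 + 3·3 + 3·1 = 20
Middlemarch: 4·3 + 1·1 + 6·3 + 3·0 + 3·2 = 37
Beloved: 4·2 + 1·3 + 6·0 + 3·2 + 3·3 = 26
Pachinko: 4·1 + 1·0 + 6·2 + 3·1 + 3·0 = 19
Middlemarch has the highest Borda score (37).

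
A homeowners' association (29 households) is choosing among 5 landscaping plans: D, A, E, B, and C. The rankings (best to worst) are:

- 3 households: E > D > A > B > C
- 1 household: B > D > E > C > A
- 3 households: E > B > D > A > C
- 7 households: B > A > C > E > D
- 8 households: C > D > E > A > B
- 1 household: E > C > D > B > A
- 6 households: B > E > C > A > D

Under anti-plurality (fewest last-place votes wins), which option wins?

Last-place votes: D 13, A 2, E 0, B 8, C 6.
E is ranked last by the fewest voters, so E wins.

E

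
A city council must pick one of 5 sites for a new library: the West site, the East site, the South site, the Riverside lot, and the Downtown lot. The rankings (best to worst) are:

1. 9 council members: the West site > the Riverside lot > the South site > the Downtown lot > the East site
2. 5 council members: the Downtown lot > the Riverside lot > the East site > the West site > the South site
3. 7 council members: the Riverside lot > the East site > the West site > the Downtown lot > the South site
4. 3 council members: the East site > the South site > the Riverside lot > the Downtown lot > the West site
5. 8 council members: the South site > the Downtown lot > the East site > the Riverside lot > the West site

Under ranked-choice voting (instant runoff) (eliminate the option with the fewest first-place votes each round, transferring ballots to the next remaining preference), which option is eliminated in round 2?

Round 1: the West site 9, the East site 3, the South site 8, the Riverside lot 7, the Downtown lot 5. Eliminate the East site.
Round 2: the West site 9, the South site 11, the Riverside lot 7, the Downtown lot 5. Eliminate the Downtown lot.

the Downtown lot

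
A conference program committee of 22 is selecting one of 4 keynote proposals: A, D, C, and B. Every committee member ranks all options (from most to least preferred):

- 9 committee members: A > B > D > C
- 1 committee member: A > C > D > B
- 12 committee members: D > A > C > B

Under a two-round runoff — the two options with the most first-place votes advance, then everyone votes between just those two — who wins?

Round 1 first-place votes: A 10, D 12, C 0, B 0.
D and A advance.
Runoff: D is preferred to A by 12 voters; A by 10.
D wins the runoff.

D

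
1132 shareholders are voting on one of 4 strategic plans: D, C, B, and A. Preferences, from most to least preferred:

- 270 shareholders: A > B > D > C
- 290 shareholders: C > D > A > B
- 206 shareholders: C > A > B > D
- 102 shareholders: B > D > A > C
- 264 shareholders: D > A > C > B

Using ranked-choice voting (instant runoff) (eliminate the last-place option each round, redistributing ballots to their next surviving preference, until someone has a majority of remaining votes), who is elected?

Round 1: D 264, C 496, B 102, A 270. Eliminate B.
Round 2: D 366, C 496, A 270. Eliminate A.
Round 3: D 636, C 496. D has a majority.

D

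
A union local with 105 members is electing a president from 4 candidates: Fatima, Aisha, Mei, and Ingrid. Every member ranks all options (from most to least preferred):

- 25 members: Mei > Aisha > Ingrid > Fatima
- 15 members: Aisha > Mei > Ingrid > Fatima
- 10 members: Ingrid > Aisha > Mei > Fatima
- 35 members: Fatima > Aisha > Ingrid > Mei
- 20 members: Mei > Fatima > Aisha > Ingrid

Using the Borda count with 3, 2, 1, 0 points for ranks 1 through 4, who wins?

Aisha

Fatima: 25·0 + 15·0 + 10·0 + 35·3 + 20·2 = 145
Aisha: 25·2 + 15·3 + 10·2 + 35·2 + 20·1 = 205
Mei: 25·3 + 15·2 + 10·1 + 35·0 + 20·3 = 175
Ingrid: 25·1 + 15·1 + 10·3 + 35·1 + 20·0 = 105
Aisha has the highest Borda score (205).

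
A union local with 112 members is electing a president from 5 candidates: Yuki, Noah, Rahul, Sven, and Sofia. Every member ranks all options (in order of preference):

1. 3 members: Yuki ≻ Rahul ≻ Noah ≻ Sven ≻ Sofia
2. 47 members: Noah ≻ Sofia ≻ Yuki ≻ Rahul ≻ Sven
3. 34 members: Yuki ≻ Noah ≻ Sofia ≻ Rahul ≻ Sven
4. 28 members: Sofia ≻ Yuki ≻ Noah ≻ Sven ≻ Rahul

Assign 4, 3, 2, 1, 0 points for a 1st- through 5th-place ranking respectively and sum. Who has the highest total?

Noah

Yuki: 3·4 + 47·2 + 34·4 + 28·3 = 326
Noah: 3·2 + 47·4 + 34·3 + 28·2 = 352
Rahul: 3·3 + 47·1 + 34·1 + 28·0 = 90
Sven: 3·1 + 47·0 + 34·0 + 28·1 = 31
Sofia: 3·0 + 47·3 + 34·2 + 28·4 = 321
Noah has the highest Borda score (352).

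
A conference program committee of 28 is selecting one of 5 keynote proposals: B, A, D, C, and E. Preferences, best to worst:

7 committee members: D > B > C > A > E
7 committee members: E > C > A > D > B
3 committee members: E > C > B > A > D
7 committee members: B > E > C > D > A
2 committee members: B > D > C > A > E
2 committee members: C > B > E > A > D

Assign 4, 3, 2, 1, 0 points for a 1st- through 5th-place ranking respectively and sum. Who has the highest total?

B: 7·3 + 7·0 + 3·2 + 7·4 + 2·4 + 2·3 = 69
A: 7·1 + 7·2 + 3·1 + 7·0 + 2·1 + 2·1 = 28
D: 7·4 + 7·1 + 3·0 + 7·1 + 2·3 + 2·0 = 48
C: 7·2 + 7·3 + 3·3 + 7·2 + 2·2 + 2·4 = 70
E: 7·0 + 7·4 + 3·4 + 7·3 + 2·0 + 2·2 = 65
C has the highest Borda score (70).

C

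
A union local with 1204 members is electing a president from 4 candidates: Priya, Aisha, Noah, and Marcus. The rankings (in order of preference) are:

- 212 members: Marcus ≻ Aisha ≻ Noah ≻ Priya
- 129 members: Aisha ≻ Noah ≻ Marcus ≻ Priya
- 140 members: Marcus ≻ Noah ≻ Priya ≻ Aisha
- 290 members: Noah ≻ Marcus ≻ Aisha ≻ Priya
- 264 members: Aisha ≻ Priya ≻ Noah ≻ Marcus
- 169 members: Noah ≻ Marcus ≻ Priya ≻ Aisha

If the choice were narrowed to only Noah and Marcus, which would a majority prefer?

Voters preferring Noah to Marcus: 852; preferring Marcus to Noah: 352.
Noah wins the head-to-head.

Noah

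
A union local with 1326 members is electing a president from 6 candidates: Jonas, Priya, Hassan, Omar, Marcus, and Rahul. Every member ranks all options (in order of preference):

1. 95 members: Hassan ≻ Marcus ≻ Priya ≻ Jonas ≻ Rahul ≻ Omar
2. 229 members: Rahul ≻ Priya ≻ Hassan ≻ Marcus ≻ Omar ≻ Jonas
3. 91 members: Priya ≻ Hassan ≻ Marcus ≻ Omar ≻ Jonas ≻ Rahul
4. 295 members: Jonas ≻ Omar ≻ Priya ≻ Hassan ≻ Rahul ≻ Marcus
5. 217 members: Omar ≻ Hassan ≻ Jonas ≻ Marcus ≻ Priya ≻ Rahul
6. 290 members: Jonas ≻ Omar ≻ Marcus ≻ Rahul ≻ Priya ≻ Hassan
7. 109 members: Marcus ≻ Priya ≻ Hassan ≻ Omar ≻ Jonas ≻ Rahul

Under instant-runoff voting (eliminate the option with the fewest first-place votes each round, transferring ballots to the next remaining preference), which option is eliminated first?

Priya

Round 1: Jonas 585, Priya 91, Hassan 95, Omar 217, Marcus 109, Rahul 229. Eliminate Priya.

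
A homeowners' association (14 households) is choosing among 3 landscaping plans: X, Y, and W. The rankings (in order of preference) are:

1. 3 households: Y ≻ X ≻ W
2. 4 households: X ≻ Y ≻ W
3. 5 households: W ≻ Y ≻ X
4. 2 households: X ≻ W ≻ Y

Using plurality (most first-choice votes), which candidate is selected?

X

First-place votes: X 6, Y 3, W 5.
X has the most first-place votes.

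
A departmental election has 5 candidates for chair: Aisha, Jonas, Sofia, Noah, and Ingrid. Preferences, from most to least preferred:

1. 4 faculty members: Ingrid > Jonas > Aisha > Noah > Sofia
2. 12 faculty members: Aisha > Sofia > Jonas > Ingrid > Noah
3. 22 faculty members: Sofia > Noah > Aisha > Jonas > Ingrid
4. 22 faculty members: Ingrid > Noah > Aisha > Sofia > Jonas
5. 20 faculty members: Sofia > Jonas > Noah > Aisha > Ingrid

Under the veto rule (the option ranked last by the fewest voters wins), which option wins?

Aisha

Last-place votes: Aisha 0, Jonas 22, Sofia 4, Noah 12, Ingrid 42.
Aisha is ranked last by the fewest voters, so Aisha wins.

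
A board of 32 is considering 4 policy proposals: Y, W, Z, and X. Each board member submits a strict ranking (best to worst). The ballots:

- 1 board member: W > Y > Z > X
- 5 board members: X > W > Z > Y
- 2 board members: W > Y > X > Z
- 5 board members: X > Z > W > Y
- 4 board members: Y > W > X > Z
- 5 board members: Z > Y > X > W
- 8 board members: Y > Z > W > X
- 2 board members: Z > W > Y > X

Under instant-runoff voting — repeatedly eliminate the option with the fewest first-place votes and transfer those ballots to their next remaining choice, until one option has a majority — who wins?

Round 1: Y 12, W 3, Z 7, X 10. Eliminate W.
Round 2: Y 15, Z 7, X 10. Eliminate Z.
Round 3: Y 22, X 10. Y has a majority.

Y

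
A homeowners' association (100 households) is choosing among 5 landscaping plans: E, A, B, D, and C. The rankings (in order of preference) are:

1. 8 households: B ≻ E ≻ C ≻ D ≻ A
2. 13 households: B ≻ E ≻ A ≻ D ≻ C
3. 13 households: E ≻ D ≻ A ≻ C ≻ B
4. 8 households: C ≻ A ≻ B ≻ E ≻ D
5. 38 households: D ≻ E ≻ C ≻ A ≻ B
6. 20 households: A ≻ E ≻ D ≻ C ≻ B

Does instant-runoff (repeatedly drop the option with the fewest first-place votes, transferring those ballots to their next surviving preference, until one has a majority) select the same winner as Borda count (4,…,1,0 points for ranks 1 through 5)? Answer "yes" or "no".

Instant-runoff — R1 E 13, A 20, B 21, D 38, C 8 (C out); R2 E 13, A 28, B 21, D 38 (E out); R3 A 28, B 21, D 51 (D winner). Winner: D.
Borda — scores: E 297, A 194, B 100, D 252, C 157. Winner: E.
The two methods disagree.

no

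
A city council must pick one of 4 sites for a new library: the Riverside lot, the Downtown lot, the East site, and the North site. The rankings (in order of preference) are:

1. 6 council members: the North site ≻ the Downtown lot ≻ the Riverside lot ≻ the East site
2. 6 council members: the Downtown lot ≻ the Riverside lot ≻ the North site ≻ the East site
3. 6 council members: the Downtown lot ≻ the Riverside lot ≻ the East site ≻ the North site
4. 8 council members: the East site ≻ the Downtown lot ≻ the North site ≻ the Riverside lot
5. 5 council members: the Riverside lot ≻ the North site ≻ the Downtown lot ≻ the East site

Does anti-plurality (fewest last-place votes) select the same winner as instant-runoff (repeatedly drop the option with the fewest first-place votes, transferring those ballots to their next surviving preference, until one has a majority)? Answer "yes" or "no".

yes

Anti-plurality — last-place votes: the Riverside lot 8, the Downtown lot 0, the East site 17, the North site 6. Winner: the Downtown lot.
Instant-runoff — R1 the Riverside lot 5, the Downtown lot 12, the East site 8, the North site 6 (the Riverside lot out); R2 the Downtown lot 12, the East site 8, the North site 11 (the East site out); R3 the Downtown lot 20, the North site 11 (the Downtown lot winner). Winner: the Downtown lot.
The two methods agree.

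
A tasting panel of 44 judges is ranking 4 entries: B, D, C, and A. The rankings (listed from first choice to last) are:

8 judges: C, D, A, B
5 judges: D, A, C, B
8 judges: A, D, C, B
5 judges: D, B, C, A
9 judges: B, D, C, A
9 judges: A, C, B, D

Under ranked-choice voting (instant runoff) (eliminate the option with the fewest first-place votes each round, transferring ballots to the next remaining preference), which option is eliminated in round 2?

B

Round 1: B 9, D 10, C 8, A 17. Eliminate C.
Round 2: B 9, D 18, A 17. Eliminate B.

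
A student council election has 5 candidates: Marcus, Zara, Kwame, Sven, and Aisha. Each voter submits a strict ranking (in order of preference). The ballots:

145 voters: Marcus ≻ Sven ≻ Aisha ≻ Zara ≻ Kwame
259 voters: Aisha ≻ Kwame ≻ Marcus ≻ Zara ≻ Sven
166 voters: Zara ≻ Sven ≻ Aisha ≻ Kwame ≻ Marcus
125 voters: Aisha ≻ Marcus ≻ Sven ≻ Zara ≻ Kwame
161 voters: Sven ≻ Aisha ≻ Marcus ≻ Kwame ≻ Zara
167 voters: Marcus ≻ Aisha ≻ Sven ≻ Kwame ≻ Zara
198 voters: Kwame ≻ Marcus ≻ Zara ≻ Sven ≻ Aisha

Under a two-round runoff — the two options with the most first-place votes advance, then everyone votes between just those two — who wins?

Round 1 first-place votes: Marcus 312, Zara 166, Kwame 198, Sven 161, Aisha 384.
Aisha and Marcus advance.
Runoff: Aisha is preferred to Marcus by 711 voters; Marcus by 510.
Aisha wins the runoff.

Aisha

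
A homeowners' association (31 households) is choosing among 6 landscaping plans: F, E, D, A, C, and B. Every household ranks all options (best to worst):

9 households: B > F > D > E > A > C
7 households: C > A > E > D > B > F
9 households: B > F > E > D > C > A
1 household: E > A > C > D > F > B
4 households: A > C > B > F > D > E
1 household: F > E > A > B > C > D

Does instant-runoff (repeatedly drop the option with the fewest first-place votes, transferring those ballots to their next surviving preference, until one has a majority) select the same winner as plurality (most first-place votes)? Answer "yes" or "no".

yes

Instant-runoff — R1 F 1, E 1, D 0, A 4, C 7, B 18 (B winner). Winner: B.
Plurality — first-place votes: F 1, E 1, D 0, A 4, C 7, B 18. Winner: B.
The two methods agree.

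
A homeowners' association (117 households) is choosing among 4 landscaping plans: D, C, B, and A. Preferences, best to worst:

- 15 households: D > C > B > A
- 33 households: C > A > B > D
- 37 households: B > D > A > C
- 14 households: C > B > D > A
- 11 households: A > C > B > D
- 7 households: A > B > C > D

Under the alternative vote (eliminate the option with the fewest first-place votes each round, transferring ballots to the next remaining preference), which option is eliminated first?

D

Round 1: D 15, C 47, B 37, A 18. Eliminate D.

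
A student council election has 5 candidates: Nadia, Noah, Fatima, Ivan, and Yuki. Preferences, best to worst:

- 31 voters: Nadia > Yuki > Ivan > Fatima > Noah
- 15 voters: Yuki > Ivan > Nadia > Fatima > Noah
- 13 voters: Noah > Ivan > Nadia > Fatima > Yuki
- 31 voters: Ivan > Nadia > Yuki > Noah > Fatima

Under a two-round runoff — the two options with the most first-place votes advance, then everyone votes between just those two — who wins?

Round 1 first-place votes: Nadia 31, Noah 13, Fatima 0, Ivan 31, Yuki 15.
Nadia and Ivan advance.
Runoff: Nadia is preferred to Ivan by 31 voters; Ivan by 59.
Ivan wins the runoff.

Ivan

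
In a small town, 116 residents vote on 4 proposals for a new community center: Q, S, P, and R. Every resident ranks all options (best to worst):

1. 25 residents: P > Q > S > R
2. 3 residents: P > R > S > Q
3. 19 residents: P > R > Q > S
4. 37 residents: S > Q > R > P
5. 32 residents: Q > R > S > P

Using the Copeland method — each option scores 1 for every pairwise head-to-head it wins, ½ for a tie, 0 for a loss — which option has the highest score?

Q

Q: beats S, P, and R → score 3.
S: beats P and R; loses to Q → score 2.
P: loses to Q, S, and R → score 0.
R: beats P; loses to Q and S → score 1.
Q has the best pairwise record.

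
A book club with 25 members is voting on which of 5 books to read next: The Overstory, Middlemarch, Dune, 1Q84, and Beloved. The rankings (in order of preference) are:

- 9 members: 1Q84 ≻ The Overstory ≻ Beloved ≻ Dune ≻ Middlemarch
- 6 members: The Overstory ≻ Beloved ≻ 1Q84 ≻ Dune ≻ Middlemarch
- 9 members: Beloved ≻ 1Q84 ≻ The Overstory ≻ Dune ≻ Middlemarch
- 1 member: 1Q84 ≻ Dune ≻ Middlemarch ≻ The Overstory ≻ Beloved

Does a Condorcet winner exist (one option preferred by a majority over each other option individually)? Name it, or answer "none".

none

Checking pairwise contests:
1Q84 beats The Overstory 19–6.
The Overstory beats Middlemarch 24–1.
The Overstory beats Dune 24–1.
Beloved beats 1Q84 15–10.
The Overstory beats Beloved 16–9.
Every option loses at least one head-to-head, so there is no Condorcet winner.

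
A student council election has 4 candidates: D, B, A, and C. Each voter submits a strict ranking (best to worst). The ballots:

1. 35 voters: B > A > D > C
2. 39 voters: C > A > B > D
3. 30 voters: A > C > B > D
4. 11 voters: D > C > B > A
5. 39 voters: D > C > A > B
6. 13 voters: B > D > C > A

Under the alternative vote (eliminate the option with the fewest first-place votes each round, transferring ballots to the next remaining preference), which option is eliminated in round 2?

B

Round 1: D 50, B 48, A 30, C 39. Eliminate A.
Round 2: D 50, B 48, C 69. Eliminate B.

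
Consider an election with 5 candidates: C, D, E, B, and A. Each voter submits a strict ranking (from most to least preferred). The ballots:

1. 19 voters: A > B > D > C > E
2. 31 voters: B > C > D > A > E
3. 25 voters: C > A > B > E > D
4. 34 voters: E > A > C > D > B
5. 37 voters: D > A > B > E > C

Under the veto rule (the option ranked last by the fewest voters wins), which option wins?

A

Last-place votes: C 37, D 25, E 50, B 34, A 0.
A is ranked last by the fewest voters, so A wins.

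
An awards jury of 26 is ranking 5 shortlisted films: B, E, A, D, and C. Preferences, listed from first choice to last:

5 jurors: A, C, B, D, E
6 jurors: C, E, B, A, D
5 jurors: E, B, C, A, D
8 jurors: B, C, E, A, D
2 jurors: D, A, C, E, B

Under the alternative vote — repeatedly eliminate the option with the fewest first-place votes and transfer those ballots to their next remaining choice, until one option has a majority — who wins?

Round 1: B 8, E 5, A 5, D 2, C 6. Eliminate D.
Round 2: B 8, E 5, A 7, C 6. Eliminate E.
Round 3: B 13, A 7, C 6. Eliminate C.
Round 4: B 19, A 7. B has a majority.

B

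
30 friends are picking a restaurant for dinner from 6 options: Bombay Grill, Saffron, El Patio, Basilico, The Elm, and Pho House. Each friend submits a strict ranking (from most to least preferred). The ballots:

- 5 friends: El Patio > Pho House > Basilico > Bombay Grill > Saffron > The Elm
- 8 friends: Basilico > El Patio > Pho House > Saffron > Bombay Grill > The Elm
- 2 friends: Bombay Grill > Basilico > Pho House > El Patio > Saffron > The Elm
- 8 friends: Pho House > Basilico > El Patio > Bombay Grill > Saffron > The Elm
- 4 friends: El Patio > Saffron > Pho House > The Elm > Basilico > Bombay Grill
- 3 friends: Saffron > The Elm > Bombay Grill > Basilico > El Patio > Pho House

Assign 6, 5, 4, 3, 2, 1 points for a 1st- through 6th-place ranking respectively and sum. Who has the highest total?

El Patio

Bombay Grill: 5·3 + 8·2 + 2·6 + 8·3 + 4·1 + 3·4 = 83
Saffron: 5·2 + 8·3 + 2·2 + 8·2 + 4·5 + 3·6 = 92
El Patio: 5·6 + 8·5 + 2·3 + 8·4 + 4·6 + 3·2 = 138
Basilico: 5·4 + 8·6 + 2·5 + 8·5 + 4·2 + 3·3 = 135
The Elm: 5·1 + 8·1 + 2·1 + 8·1 + 4·3 + 3·5 = 50
Pho House: 5·5 + 8·4 + 2·4 + 8·6 + 4·4 + 3·1 = 132
El Patio has the highest Borda score (138).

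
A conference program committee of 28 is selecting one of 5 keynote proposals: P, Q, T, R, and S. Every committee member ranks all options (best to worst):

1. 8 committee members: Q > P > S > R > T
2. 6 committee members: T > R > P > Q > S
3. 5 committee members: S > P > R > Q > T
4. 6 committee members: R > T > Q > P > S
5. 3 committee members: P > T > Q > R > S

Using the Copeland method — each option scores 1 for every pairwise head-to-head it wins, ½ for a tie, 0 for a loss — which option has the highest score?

P

P: beats T, R, and S; ties Q → score 3.5.
Q: beats S; ties P; loses to T and R → score 1.5.
T: beats Q and S; loses to P and R → score 2.
R: beats Q, T, and S; loses to P → score 3.
S: loses to P, Q, T, and R → score 0.
P has the best pairwise record.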